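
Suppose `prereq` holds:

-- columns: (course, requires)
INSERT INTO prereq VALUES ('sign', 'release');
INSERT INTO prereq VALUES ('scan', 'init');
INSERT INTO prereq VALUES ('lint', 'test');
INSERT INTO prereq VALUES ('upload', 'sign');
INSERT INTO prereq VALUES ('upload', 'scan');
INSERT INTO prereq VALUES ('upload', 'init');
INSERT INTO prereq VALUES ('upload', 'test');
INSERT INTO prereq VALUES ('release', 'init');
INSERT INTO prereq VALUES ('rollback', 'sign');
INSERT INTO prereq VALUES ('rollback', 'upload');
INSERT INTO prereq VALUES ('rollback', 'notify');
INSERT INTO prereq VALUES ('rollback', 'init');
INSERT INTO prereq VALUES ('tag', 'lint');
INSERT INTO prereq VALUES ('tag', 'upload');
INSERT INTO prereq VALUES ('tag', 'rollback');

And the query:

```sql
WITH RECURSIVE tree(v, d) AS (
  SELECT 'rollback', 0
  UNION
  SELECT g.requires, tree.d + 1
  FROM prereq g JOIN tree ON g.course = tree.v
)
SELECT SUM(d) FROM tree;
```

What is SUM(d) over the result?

Base: (rollback, d=0).
Iteration 1: edges from {rollback} -> (init, d=1), (notify, d=1), (sign, d=1), (upload, d=1).
Iteration 2: edges from {init,notify,sign,upload} -> (init, d=2), (release, d=2), (scan, d=2), (sign, d=2), (test, d=2).
Iteration 3: edges from {init,release,scan,sign,test} -> (init, d=3), (release, d=3). [UNION drops 1 duplicate row(s)]
Iteration 4: edges from {init,release} -> (init, d=4).
Iteration 5: no outgoing edges from {init}; recursion stops.
SUM(d) = 0 + 1 + 1 + 1 + 1 + 2 + 2 + 2 + 2 + 2 + 3 + 3 + 4 = 24.

24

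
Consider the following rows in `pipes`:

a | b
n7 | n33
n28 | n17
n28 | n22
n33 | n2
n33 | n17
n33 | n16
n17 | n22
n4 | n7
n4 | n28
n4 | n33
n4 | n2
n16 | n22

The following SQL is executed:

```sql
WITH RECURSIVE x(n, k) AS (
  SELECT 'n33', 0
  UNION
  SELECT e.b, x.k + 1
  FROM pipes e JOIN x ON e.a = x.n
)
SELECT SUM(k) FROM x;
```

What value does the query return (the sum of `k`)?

Base: (n33, k=0).
Iteration 1: edges from {n33} -> (n16, k=1), (n17, k=1), (n2, k=1).
Iteration 2: edges from {n16,n17,n2} -> (n22, k=2). [UNION drops 1 duplicate row(s)]
Iteration 3: no outgoing edges from {n22}; recursion stops.
SUM(k) = 0 + 1 + 1 + 1 + 2 = 5.

5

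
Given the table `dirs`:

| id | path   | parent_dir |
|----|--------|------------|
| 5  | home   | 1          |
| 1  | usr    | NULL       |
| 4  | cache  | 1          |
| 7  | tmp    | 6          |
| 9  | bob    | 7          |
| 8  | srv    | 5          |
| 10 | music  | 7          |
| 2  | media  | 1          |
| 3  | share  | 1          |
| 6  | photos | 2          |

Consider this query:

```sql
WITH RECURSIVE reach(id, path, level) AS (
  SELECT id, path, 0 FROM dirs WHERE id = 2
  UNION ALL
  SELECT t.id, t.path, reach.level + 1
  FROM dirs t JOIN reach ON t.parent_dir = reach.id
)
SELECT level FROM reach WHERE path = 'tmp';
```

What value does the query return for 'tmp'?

Base: id=2 (media) at level 0.
Iteration 1: rows with parent_dir in {2} -> photos (id 6, level 1).
Iteration 2: rows with parent_dir in {6} -> tmp (id 7, level 2).
Iteration 3: rows with parent_dir in {7} -> bob (id 9, level 3), music (id 10, level 3).
Iteration 4: no rows with parent_dir in {9,10}; recursion stops.

2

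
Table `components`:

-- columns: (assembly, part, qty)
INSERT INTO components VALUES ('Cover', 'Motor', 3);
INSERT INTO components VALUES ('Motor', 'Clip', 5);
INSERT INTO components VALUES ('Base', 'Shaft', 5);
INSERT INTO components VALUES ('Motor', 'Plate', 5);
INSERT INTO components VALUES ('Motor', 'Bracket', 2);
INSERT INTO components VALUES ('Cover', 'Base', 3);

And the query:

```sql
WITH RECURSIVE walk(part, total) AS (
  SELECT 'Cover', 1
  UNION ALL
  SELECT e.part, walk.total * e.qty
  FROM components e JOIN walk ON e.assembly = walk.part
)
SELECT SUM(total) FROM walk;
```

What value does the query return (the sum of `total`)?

58

Base: (Cover, total=1).
Iteration 1: components of {Cover} -> Base = 1*3 = 3, Motor = 1*3 = 3.
Iteration 2: components of {Base,Motor} -> Bracket = 3*2 = 6, Clip = 3*5 = 15, Plate = 3*5 = 15, Shaft = 3*5 = 15.
Iteration 3: no further components; recursion stops.
SUM(total) = 1 + 3 + 3 + 15 + 15 + 15 + 6 = 58.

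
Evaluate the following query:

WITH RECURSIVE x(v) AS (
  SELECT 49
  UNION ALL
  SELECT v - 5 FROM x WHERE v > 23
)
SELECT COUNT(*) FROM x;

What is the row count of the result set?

Base: v=49.
Iteration 1: 49 > 23 holds -> v = 49 - 5 = 44.
Iteration 2: 44 > 23 holds -> v = 44 - 5 = 39.
Iteration 3: 39 > 23 holds -> v = 39 - 5 = 34.
Iteration 4: 34 > 23 holds -> v = 34 - 5 = 29.
Iteration 5: 29 > 23 holds -> v = 29 - 5 = 24.
Iteration 6: 24 > 23 holds -> v = 24 - 5 = 19.
Iteration 7: 19 > 23 fails; recursion stops.
Total rows emitted: 7.

7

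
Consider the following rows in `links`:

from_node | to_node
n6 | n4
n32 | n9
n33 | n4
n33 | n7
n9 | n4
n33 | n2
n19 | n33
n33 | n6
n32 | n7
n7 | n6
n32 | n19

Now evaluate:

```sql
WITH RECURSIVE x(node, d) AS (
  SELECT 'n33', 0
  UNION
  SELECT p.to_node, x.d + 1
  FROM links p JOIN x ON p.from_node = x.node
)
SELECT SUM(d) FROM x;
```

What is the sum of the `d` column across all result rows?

11

Base: (n33, d=0).
Iteration 1: edges from {n33} -> (n2, d=1), (n4, d=1), (n6, d=1), (n7, d=1).
Iteration 2: edges from {n2,n4,n6,n7} -> (n4, d=2), (n6, d=2).
Iteration 3: edges from {n4,n6} -> (n4, d=3).
Iteration 4: no outgoing edges from {n4}; recursion stops.
SUM(d) = 0 + 1 + 1 + 1 + 1 + 2 + 2 + 3 = 11.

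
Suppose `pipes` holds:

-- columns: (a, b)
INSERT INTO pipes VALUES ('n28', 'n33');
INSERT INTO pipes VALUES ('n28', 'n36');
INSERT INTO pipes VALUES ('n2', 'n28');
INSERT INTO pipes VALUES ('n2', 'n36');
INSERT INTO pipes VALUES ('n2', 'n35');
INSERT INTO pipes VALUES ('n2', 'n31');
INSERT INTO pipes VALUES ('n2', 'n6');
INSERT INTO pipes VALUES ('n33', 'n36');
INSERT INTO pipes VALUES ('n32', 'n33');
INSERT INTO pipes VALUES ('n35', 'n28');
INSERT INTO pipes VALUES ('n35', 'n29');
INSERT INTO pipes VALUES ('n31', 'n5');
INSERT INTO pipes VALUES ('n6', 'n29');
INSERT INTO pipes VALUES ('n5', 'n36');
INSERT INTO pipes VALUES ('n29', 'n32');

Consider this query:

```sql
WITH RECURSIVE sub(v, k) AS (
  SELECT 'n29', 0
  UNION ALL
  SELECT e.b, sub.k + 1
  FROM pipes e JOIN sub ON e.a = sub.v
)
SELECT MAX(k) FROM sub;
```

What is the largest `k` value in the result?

Base: (n29, k=0).
Iteration 1: edges from {n29} -> (n32, k=1).
Iteration 2: edges from {n32} -> (n33, k=2).
Iteration 3: edges from {n33} -> (n36, k=3).
Iteration 4: no outgoing edges from {n36}; recursion stops.
k values: 0, 1, 2, 3; the maximum is 3.

3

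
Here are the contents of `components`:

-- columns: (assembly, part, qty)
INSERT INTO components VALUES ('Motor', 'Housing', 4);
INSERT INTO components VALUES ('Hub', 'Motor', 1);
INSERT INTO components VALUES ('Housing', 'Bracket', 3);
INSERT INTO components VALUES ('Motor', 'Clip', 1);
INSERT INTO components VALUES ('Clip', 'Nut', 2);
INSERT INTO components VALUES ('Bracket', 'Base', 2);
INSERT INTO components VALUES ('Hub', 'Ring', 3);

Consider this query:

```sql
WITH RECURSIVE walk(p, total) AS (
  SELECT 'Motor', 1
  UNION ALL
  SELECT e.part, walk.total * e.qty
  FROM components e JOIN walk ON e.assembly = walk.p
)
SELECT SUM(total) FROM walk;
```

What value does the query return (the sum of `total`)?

44

Base: (Motor, total=1).
Iteration 1: components of {Motor} -> Clip = 1*1 = 1, Housing = 1*4 = 4.
Iteration 2: components of {Clip,Housing} -> Bracket = 4*3 = 12, Nut = 1*2 = 2.
Iteration 3: components of {Bracket,Nut} -> Base = 12*2 = 24.
Iteration 4: no further components; recursion stops.
SUM(total) = 1 + 1 + 4 + 2 + 12 + 24 = 44.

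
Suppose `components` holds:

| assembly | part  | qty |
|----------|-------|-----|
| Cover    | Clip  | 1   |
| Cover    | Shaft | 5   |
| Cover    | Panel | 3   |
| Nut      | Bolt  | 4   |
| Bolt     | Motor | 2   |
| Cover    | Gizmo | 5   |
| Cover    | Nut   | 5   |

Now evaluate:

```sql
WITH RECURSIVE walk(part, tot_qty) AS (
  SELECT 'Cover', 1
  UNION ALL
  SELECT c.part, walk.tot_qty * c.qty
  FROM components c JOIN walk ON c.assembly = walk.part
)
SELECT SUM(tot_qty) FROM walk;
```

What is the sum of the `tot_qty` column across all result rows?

Base: (Cover, tot_qty=1).
Iteration 1: components of {Cover} -> Clip = 1*1 = 1, Gizmo = 1*5 = 5, Nut = 1*5 = 5, Panel = 1*3 = 3, Shaft = 1*5 = 5.
Iteration 2: components of {Clip,Gizmo,Nut,Panel,Shaft} -> Bolt = 5*4 = 20.
Iteration 3: components of {Bolt} -> Motor = 20*2 = 40.
Iteration 4: no further components; recursion stops.
SUM(tot_qty) = 1 + 3 + 1 + 5 + 5 + 5 + 20 + 40 = 80.

80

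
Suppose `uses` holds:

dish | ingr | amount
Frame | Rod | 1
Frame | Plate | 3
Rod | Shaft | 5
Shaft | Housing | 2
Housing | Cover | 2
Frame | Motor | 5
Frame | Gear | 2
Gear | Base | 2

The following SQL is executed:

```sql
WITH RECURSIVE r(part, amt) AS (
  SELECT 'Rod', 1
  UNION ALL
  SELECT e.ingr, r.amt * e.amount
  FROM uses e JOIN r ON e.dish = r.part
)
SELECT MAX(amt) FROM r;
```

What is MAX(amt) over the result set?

20

Base: (Rod, amt=1).
Iteration 1: components of {Rod} -> Shaft = 1*5 = 5.
Iteration 2: components of {Shaft} -> Housing = 5*2 = 10.
Iteration 3: components of {Housing} -> Cover = 10*2 = 20.
Iteration 4: no further components; recursion stops.
amt values: 1, 5, 10, 20; the maximum is 20.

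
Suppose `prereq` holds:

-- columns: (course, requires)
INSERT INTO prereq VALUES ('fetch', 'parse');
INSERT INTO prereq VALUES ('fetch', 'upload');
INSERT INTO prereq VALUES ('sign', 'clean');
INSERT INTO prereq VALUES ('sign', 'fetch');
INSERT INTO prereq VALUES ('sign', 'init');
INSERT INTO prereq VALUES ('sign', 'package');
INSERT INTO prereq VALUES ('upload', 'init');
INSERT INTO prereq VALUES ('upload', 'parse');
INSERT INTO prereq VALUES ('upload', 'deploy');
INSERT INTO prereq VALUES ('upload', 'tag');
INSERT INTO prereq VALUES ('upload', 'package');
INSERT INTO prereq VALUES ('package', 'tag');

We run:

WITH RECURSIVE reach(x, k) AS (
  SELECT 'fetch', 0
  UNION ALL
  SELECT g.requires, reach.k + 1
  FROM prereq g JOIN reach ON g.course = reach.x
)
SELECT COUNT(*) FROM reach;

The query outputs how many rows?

9

Base: (fetch, k=0).
Iteration 1: edges from {fetch} -> (parse, k=1), (upload, k=1).
Iteration 2: edges from {parse,upload} -> (deploy, k=2), (init, k=2), (package, k=2), (parse, k=2), (tag, k=2).
Iteration 3: edges from {deploy,init,package,parse,tag} -> (tag, k=3).
Iteration 4: no outgoing edges from {tag}; recursion stops.
Total rows emitted: 9.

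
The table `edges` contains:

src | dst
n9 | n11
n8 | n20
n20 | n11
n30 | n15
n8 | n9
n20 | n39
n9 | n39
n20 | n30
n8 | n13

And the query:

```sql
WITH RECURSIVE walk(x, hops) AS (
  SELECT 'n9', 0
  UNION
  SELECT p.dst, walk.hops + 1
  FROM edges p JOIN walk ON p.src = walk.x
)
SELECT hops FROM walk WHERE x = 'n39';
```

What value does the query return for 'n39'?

1

Base: (n9, hops=0).
Iteration 1: edges from {n9} -> (n11, hops=1), (n39, hops=1).
Iteration 2: no outgoing edges from {n11,n39}; recursion stops.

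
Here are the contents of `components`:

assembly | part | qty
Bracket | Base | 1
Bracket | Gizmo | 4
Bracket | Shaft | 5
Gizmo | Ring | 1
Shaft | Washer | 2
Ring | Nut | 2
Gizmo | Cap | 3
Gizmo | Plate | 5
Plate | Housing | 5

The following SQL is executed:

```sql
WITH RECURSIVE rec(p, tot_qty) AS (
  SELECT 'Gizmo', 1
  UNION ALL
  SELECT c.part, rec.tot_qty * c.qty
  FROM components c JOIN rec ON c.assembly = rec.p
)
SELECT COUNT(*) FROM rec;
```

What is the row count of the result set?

Base: (Gizmo, tot_qty=1).
Iteration 1: components of {Gizmo} -> Cap = 1*3 = 3, Plate = 1*5 = 5, Ring = 1*1 = 1.
Iteration 2: components of {Cap,Plate,Ring} -> Housing = 5*5 = 25, Nut = 1*2 = 2.
Iteration 3: no further components; recursion stops.
Total rows emitted: 6.

6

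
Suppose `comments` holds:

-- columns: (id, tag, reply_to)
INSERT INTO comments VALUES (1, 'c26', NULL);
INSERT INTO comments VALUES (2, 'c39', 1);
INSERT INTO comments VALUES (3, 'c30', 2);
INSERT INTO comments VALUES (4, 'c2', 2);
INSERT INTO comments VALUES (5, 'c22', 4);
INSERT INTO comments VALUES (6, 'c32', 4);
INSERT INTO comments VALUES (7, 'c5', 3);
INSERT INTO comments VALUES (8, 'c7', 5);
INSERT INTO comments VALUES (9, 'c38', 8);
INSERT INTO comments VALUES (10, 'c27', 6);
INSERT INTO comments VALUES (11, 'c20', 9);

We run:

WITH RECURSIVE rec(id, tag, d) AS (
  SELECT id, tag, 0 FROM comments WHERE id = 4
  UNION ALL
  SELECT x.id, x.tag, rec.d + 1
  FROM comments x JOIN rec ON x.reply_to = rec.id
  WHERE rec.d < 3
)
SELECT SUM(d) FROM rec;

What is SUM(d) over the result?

Base: id=4 (c2) at d 0.
Iteration 1: rows with reply_to in {4} -> c22 (id 5, d 1), c32 (id 6, d 1).
Iteration 2: rows with reply_to in {5,6} -> c7 (id 8, d 2), c27 (id 10, d 2).
Iteration 3: rows with reply_to in {8,10} -> c38 (id 9, d 3).
Iteration 4: d < 3 fails for all current rows; recursion stops.
SUM(d) = 0 + 1 + 1 + 2 + 2 + 3 = 9.

9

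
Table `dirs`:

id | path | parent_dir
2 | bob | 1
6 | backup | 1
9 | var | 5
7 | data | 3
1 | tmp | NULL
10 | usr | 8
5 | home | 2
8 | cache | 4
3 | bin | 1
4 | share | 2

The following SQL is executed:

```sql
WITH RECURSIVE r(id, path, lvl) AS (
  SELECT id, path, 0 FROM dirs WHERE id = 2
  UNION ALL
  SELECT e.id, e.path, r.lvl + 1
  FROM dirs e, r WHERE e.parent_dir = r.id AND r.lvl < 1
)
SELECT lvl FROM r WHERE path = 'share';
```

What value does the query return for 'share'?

Base: id=2 (bob) at lvl 0.
Iteration 1: rows with parent_dir in {2} -> share (id 4, lvl 1), home (id 5, lvl 1).
Iteration 2: lvl < 1 fails for all current rows; recursion stops.

1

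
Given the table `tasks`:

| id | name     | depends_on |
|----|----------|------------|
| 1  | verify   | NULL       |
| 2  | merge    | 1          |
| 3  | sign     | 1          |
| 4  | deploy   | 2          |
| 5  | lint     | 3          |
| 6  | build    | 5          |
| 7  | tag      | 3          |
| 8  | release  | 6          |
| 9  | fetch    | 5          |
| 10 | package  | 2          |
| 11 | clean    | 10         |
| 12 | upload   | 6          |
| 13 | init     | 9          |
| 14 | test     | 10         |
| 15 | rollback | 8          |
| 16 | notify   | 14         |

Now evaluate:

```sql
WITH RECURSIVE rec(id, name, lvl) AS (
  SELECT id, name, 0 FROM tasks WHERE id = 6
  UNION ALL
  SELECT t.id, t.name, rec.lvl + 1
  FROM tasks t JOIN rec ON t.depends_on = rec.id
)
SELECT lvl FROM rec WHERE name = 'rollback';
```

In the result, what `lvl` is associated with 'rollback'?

Base: id=6 (build) at lvl 0.
Iteration 1: rows with depends_on in {6} -> release (id 8, lvl 1), upload (id 12, lvl 1).
Iteration 2: rows with depends_on in {8,12} -> rollback (id 15, lvl 2).
Iteration 3: no rows with depends_on in {15}; recursion stops.

2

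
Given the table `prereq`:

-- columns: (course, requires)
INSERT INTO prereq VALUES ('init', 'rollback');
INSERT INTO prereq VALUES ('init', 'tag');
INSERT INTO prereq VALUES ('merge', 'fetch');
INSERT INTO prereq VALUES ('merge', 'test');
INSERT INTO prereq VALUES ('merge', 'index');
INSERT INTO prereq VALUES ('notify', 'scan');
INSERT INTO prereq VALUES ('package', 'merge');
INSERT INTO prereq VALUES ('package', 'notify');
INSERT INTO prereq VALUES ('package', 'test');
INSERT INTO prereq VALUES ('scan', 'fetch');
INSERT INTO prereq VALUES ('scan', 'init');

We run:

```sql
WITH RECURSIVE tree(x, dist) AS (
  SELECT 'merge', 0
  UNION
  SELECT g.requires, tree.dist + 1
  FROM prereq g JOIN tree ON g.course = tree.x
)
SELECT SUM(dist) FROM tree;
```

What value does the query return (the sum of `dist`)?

Base: (merge, dist=0).
Iteration 1: edges from {merge} -> (fetch, dist=1), (index, dist=1), (test, dist=1).
Iteration 2: no outgoing edges from {fetch,index,test}; recursion stops.
SUM(dist) = 0 + 1 + 1 + 1 = 3.

3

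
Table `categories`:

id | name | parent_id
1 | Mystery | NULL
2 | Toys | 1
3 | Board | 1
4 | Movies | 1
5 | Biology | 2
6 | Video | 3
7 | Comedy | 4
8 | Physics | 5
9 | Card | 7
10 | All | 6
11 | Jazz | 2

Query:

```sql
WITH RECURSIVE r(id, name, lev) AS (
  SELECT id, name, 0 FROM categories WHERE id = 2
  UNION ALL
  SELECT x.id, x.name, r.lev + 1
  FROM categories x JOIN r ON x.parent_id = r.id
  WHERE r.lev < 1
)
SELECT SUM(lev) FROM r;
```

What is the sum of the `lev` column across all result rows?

Base: id=2 (Toys) at lev 0.
Iteration 1: rows with parent_id in {2} -> Biology (id 5, lev 1), Jazz (id 11, lev 1).
Iteration 2: lev < 1 fails for all current rows; recursion stops.
SUM(lev) = 0 + 1 + 1 = 2.

2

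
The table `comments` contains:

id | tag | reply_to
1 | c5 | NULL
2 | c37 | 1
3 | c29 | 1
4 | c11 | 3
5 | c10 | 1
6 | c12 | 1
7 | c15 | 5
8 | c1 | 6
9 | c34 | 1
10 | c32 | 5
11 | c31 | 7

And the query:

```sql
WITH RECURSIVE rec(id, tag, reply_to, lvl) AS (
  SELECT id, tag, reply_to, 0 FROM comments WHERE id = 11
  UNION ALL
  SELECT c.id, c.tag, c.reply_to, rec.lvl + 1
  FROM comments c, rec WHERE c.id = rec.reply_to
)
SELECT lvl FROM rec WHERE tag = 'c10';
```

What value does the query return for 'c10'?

2

Base: id=11 (c31), reply_to=7, lvl 0.
Iteration 1: join on id=7 -> c15 (id 7, reply_to=5, lvl 1).
Iteration 2: join on id=5 -> c10 (id 5, reply_to=1, lvl 2).
Iteration 3: join on id=1 -> c5 (id 1, reply_to=NULL, lvl 3).
Iteration 4: reply_to is NULL; no match; recursion stops.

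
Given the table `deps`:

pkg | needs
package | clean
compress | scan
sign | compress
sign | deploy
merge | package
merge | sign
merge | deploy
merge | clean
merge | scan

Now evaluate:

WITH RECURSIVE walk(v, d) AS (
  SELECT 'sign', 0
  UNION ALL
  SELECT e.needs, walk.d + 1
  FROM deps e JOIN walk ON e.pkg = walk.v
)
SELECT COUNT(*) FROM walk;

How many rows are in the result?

Base: (sign, d=0).
Iteration 1: edges from {sign} -> (compress, d=1), (deploy, d=1).
Iteration 2: edges from {compress,deploy} -> (scan, d=2).
Iteration 3: no outgoing edges from {scan}; recursion stops.
Total rows emitted: 4.

4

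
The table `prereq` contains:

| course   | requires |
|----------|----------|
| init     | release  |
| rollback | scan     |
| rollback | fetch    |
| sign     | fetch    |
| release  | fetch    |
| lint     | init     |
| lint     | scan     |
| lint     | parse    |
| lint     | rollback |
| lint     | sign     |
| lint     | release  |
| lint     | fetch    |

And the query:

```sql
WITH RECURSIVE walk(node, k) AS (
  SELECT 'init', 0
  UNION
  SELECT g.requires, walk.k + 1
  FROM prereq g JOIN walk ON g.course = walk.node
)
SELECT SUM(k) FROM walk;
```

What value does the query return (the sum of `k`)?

Base: (init, k=0).
Iteration 1: edges from {init} -> (release, k=1).
Iteration 2: edges from {release} -> (fetch, k=2).
Iteration 3: no outgoing edges from {fetch}; recursion stops.
SUM(k) = 0 + 1 + 2 = 3.

3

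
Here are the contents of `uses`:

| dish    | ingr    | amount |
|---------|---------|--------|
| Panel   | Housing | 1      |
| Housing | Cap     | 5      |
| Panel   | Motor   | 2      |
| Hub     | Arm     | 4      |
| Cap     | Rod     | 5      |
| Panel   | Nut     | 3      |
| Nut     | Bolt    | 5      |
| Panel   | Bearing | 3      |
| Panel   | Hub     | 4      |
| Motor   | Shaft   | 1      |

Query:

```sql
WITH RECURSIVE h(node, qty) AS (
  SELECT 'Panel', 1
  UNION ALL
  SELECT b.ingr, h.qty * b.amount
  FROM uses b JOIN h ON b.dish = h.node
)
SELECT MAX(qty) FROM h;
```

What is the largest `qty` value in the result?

Base: (Panel, qty=1).
Iteration 1: components of {Panel} -> Bearing = 1*3 = 3, Housing = 1*1 = 1, Hub = 1*4 = 4, Motor = 1*2 = 2, Nut = 1*3 = 3.
Iteration 2: components of {Bearing,Housing,Hub,Motor,Nut} -> Arm = 4*4 = 16, Bolt = 3*5 = 15, Cap = 1*5 = 5, Shaft = 2*1 = 2.
Iteration 3: components of {Arm,Bolt,Cap,Shaft} -> Rod = 5*5 = 25.
Iteration 4: no further components; recursion stops.
qty values: 1, 3, 2, 1, 3, 4, 15, 2, 5, 16, 25; the maximum is 25.

25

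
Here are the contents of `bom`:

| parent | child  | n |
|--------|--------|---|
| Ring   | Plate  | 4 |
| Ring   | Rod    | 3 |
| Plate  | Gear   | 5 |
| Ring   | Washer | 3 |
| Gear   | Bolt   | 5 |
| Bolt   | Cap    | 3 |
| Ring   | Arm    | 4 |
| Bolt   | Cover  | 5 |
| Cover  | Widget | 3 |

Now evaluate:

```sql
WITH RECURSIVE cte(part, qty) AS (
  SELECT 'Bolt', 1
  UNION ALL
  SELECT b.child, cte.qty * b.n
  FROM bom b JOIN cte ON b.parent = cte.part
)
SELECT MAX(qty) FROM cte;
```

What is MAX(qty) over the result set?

Base: (Bolt, qty=1).
Iteration 1: components of {Bolt} -> Cap = 1*3 = 3, Cover = 1*5 = 5.
Iteration 2: components of {Cap,Cover} -> Widget = 5*3 = 15.
Iteration 3: no further components; recursion stops.
qty values: 1, 3, 5, 15; the maximum is 15.

15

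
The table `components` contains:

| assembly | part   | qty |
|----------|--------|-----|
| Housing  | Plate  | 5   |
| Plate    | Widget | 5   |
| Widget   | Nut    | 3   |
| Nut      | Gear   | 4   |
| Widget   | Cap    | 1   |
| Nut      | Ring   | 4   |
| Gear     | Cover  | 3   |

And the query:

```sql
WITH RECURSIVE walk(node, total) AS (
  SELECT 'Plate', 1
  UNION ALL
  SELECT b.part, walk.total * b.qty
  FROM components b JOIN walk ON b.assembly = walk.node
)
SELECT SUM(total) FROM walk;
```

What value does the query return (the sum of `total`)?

326

Base: (Plate, total=1).
Iteration 1: components of {Plate} -> Widget = 1*5 = 5.
Iteration 2: components of {Widget} -> Cap = 5*1 = 5, Nut = 5*3 = 15.
Iteration 3: components of {Cap,Nut} -> Gear = 15*4 = 60, Ring = 15*4 = 60.
Iteration 4: components of {Gear,Ring} -> Cover = 60*3 = 180.
Iteration 5: no further components; recursion stops.
SUM(total) = 1 + 5 + 15 + 5 + 60 + 60 + 180 = 326.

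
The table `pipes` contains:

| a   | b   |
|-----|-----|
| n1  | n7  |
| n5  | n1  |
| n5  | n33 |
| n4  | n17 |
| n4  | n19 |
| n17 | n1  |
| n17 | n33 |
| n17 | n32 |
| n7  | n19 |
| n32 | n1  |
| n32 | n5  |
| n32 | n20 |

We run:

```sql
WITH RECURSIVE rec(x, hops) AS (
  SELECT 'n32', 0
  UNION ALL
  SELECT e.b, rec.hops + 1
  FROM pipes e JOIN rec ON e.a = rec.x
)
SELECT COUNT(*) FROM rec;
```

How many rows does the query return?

10

Base: (n32, hops=0).
Iteration 1: edges from {n32} -> (n1, hops=1), (n20, hops=1), (n5, hops=1).
Iteration 2: edges from {n1,n20,n5} -> (n1, hops=2), (n33, hops=2), (n7, hops=2).
Iteration 3: edges from {n1,n33,n7} -> (n19, hops=3), (n7, hops=3).
Iteration 4: edges from {n19,n7} -> (n19, hops=4).
Iteration 5: no outgoing edges from {n19}; recursion stops.
Total rows emitted: 10.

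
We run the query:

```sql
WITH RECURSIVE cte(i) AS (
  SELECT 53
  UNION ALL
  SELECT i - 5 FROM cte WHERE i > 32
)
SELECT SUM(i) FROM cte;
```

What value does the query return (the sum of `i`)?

243

Base: i=53.
Iteration 1: 53 > 32 holds -> i = 53 - 5 = 48.
Iteration 2: 48 > 32 holds -> i = 48 - 5 = 43.
Iteration 3: 43 > 32 holds -> i = 43 - 5 = 38.
Iteration 4: 38 > 32 holds -> i = 38 - 5 = 33.
Iteration 5: 33 > 32 holds -> i = 33 - 5 = 28.
Iteration 6: 28 > 32 fails; recursion stops.
SUM(i) = 53 + 48 + 43 + 38 + 33 + 28 = 243.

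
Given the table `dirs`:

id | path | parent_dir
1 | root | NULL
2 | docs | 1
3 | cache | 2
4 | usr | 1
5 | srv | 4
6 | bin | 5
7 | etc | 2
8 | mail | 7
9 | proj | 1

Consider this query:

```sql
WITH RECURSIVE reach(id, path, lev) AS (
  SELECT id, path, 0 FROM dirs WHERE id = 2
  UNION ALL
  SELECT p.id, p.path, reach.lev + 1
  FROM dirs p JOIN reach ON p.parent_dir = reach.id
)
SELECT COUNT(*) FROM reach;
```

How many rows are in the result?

Base: id=2 (docs) at lev 0.
Iteration 1: rows with parent_dir in {2} -> cache (id 3, lev 1), etc (id 7, lev 1).
Iteration 2: rows with parent_dir in {3,7} -> mail (id 8, lev 2).
Iteration 3: no rows with parent_dir in {8}; recursion stops.
Total rows emitted: 4.

4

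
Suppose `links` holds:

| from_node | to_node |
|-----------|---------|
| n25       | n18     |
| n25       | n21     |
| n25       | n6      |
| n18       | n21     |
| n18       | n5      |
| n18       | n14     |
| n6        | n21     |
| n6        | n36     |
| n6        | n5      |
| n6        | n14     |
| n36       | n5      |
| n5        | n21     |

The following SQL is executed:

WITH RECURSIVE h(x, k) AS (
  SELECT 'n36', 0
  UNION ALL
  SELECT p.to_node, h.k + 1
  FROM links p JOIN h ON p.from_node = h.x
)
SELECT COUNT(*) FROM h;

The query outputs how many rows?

Base: (n36, k=0).
Iteration 1: edges from {n36} -> (n5, k=1).
Iteration 2: edges from {n5} -> (n21, k=2).
Iteration 3: no outgoing edges from {n21}; recursion stops.
Total rows emitted: 3.

3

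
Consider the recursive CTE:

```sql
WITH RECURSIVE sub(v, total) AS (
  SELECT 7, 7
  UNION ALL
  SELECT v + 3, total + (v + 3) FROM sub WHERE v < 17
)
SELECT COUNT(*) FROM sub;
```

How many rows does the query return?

5

Base: v=7, total=7.
Iteration 1: 7 < 17 holds -> v = 7 + 3 = 10, total = 7 + 10 = 17.
Iteration 2: 10 < 17 holds -> v = 10 + 3 = 13, total = 17 + 13 = 30.
Iteration 3: 13 < 17 holds -> v = 13 + 3 = 16, total = 30 + 16 = 46.
Iteration 4: 16 < 17 holds -> v = 16 + 3 = 19, total = 46 + 19 = 65.
Iteration 5: 19 < 17 fails; recursion stops.
Total rows emitted: 5.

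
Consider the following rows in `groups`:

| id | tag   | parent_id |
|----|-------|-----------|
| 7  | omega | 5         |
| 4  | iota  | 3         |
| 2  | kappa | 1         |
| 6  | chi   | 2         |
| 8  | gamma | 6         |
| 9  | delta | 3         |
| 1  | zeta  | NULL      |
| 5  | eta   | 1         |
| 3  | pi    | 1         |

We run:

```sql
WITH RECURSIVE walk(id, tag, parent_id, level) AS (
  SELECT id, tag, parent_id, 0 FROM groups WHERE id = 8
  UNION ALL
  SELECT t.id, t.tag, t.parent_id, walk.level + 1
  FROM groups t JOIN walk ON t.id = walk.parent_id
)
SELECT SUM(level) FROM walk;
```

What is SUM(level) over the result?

Base: id=8 (gamma), parent_id=6, level 0.
Iteration 1: join on id=6 -> chi (id 6, parent_id=2, level 1).
Iteration 2: join on id=2 -> kappa (id 2, parent_id=1, level 2).
Iteration 3: join on id=1 -> zeta (id 1, parent_id=NULL, level 3).
Iteration 4: parent_id is NULL; no match; recursion stops.
SUM(level) = 0 + 1 + 2 + 3 = 6.

6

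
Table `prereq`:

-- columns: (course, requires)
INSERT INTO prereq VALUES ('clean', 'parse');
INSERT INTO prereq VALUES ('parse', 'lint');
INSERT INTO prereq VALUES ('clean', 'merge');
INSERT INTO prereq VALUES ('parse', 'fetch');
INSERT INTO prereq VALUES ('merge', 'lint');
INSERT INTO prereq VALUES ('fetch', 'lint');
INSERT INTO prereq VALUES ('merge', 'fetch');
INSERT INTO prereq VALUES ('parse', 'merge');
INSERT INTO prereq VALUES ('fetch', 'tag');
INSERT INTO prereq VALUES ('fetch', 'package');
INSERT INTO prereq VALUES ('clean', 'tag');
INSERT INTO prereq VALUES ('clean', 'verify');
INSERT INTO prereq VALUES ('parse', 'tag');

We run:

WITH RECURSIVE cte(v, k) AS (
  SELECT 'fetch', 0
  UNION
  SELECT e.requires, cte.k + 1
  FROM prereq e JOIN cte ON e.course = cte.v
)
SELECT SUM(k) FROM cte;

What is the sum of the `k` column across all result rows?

Base: (fetch, k=0).
Iteration 1: edges from {fetch} -> (lint, k=1), (package, k=1), (tag, k=1).
Iteration 2: no outgoing edges from {lint,package,tag}; recursion stops.
SUM(k) = 0 + 1 + 1 + 1 = 3.

3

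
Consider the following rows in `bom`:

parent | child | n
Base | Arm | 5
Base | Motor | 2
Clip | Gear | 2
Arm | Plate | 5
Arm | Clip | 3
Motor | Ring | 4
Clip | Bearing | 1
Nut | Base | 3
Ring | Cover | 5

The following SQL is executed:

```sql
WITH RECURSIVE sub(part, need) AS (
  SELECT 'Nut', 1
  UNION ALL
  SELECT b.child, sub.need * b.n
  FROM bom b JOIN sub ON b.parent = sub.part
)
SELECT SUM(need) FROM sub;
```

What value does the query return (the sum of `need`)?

424

Base: (Nut, need=1).
Iteration 1: components of {Nut} -> Base = 1*3 = 3.
Iteration 2: components of {Base} -> Arm = 3*5 = 15, Motor = 3*2 = 6.
Iteration 3: components of {Arm,Motor} -> Clip = 15*3 = 45, Plate = 15*5 = 75, Ring = 6*4 = 24.
Iteration 4: components of {Clip,Plate,Ring} -> Bearing = 45*1 = 45, Cover = 24*5 = 120, Gear = 45*2 = 90.
Iteration 5: no further components; recursion stops.
SUM(need) = 1 + 3 + 15 + 6 + 75 + 45 + 24 + 90 + 45 + 120 = 424.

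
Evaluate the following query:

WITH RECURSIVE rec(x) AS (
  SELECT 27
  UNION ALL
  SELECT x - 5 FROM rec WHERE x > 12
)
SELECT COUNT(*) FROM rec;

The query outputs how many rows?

Base: x=27.
Iteration 1: 27 > 12 holds -> x = 27 - 5 = 22.
Iteration 2: 22 > 12 holds -> x = 22 - 5 = 17.
Iteration 3: 17 > 12 holds -> x = 17 - 5 = 12.
Iteration 4: 12 > 12 fails; recursion stops.
Total rows emitted: 4.

4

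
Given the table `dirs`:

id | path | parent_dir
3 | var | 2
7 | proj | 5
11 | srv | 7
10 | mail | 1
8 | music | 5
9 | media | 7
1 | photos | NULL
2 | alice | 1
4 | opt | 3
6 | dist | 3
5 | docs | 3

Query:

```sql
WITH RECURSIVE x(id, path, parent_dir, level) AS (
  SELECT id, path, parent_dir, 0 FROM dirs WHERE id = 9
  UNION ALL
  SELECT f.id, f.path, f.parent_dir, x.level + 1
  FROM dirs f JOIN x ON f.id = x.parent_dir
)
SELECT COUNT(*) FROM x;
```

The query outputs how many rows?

6

Base: id=9 (media), parent_dir=7, level 0.
Iteration 1: join on id=7 -> proj (id 7, parent_dir=5, level 1).
Iteration 2: join on id=5 -> docs (id 5, parent_dir=3, level 2).
Iteration 3: join on id=3 -> var (id 3, parent_dir=2, level 3).
Iteration 4: join on id=2 -> alice (id 2, parent_dir=1, level 4).
Iteration 5: join on id=1 -> photos (id 1, parent_dir=NULL, level 5).
Iteration 6: parent_dir is NULL; no match; recursion stops.
Total rows emitted: 6.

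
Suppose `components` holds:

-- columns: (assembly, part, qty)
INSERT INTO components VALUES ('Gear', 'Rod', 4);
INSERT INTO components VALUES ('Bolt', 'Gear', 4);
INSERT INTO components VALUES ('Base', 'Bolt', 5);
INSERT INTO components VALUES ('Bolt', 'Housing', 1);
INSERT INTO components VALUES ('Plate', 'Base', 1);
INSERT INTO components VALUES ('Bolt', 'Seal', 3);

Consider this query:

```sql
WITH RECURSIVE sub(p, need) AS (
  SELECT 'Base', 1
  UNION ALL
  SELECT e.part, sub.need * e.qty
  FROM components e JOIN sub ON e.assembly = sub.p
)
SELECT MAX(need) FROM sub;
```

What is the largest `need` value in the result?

Base: (Base, need=1).
Iteration 1: components of {Base} -> Bolt = 1*5 = 5.
Iteration 2: components of {Bolt} -> Gear = 5*4 = 20, Housing = 5*1 = 5, Seal = 5*3 = 15.
Iteration 3: components of {Gear,Housing,Seal} -> Rod = 20*4 = 80.
Iteration 4: no further components; recursion stops.
need values: 1, 5, 5, 15, 20, 80; the maximum is 80.

80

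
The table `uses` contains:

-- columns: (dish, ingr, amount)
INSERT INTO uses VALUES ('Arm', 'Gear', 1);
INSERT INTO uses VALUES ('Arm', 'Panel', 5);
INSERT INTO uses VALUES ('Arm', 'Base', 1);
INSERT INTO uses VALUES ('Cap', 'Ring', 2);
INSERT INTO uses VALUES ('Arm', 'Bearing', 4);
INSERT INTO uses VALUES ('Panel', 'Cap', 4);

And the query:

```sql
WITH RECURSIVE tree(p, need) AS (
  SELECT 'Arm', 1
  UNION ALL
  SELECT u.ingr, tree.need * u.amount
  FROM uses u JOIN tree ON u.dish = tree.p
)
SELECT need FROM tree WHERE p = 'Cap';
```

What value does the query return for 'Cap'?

20

Base: (Arm, need=1).
Iteration 1: components of {Arm} -> Base = 1*1 = 1, Bearing = 1*4 = 4, Gear = 1*1 = 1, Panel = 1*5 = 5.
Iteration 2: components of {Base,Bearing,Gear,Panel} -> Cap = 5*4 = 20.
Iteration 3: components of {Cap} -> Ring = 20*2 = 40.
Iteration 4: no further components; recursion stops.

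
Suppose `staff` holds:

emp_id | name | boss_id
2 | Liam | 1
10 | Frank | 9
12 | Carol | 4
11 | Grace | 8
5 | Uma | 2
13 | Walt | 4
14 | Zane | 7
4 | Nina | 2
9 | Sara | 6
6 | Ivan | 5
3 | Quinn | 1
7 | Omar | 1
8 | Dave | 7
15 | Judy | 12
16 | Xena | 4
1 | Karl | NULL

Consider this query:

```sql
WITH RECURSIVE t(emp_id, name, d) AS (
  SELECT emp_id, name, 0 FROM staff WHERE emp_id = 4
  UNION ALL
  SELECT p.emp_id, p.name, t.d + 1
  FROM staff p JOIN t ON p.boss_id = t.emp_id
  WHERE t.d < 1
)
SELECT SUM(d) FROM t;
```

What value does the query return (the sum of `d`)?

Base: emp_id=4 (Nina) at d 0.
Iteration 1: rows with boss_id in {4} -> Carol (id 12, d 1), Walt (id 13, d 1), Xena (id 16, d 1).
Iteration 2: d < 1 fails for all current rows; recursion stops.
SUM(d) = 0 + 1 + 1 + 1 = 3.

3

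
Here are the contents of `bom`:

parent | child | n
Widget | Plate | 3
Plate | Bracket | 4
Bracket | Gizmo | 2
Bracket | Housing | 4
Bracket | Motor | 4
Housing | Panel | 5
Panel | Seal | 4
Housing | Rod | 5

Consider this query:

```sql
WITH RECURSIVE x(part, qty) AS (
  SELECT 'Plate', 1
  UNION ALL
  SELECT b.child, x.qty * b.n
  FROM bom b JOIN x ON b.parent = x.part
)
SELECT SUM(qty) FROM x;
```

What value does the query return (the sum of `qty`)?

Base: (Plate, qty=1).
Iteration 1: components of {Plate} -> Bracket = 1*4 = 4.
Iteration 2: components of {Bracket} -> Gizmo = 4*2 = 8, Housing = 4*4 = 16, Motor = 4*4 = 16.
Iteration 3: components of {Gizmo,Housing,Motor} -> Panel = 16*5 = 80, Rod = 16*5 = 80.
Iteration 4: components of {Panel,Rod} -> Seal = 80*4 = 320.
Iteration 5: no further components; recursion stops.
SUM(qty) = 1 + 4 + 8 + 16 + 16 + 80 + 80 + 320 = 525.

525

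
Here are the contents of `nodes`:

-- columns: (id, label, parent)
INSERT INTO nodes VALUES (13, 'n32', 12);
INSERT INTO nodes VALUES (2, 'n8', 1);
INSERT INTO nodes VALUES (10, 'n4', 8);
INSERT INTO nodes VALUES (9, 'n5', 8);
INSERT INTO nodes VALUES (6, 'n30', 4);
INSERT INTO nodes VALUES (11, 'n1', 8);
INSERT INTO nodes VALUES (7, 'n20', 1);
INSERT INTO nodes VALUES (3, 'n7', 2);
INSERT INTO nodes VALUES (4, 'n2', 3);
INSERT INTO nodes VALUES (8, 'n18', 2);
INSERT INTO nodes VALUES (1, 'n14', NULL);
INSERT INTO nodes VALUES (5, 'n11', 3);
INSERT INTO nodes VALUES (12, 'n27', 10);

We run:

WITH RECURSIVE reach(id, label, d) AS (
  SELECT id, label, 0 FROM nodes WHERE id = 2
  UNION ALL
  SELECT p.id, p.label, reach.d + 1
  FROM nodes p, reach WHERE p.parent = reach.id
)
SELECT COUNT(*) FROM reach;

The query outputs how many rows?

11

Base: id=2 (n8) at d 0.
Iteration 1: rows with parent in {2} -> n7 (id 3, d 1), n18 (id 8, d 1).
Iteration 2: rows with parent in {3,8} -> n2 (id 4, d 2), n11 (id 5, d 2), n5 (id 9, d 2), n4 (id 10, d 2), n1 (id 11, d 2).
Iteration 3: rows with parent in {4,5,9,10,11} -> n30 (id 6, d 3), n27 (id 12, d 3).
Iteration 4: rows with parent in {6,12} -> n32 (id 13, d 4).
Iteration 5: no rows with parent in {13}; recursion stops.
Total rows emitted: 11.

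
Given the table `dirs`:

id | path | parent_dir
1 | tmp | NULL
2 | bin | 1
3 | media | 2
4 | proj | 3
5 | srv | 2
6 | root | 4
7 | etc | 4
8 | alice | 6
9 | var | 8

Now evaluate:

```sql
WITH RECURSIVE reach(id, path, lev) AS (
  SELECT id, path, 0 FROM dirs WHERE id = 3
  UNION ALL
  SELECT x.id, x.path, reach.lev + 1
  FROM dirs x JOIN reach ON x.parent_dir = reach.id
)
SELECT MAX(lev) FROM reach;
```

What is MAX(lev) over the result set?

4

Base: id=3 (media) at lev 0.
Iteration 1: rows with parent_dir in {3} -> proj (id 4, lev 1).
Iteration 2: rows with parent_dir in {4} -> root (id 6, lev 2), etc (id 7, lev 2).
Iteration 3: rows with parent_dir in {6,7} -> alice (id 8, lev 3).
Iteration 4: rows with parent_dir in {8} -> var (id 9, lev 4).
Iteration 5: no rows with parent_dir in {9}; recursion stops.
lev values: 0, 1, 2, 2, 3, 4; the maximum is 4.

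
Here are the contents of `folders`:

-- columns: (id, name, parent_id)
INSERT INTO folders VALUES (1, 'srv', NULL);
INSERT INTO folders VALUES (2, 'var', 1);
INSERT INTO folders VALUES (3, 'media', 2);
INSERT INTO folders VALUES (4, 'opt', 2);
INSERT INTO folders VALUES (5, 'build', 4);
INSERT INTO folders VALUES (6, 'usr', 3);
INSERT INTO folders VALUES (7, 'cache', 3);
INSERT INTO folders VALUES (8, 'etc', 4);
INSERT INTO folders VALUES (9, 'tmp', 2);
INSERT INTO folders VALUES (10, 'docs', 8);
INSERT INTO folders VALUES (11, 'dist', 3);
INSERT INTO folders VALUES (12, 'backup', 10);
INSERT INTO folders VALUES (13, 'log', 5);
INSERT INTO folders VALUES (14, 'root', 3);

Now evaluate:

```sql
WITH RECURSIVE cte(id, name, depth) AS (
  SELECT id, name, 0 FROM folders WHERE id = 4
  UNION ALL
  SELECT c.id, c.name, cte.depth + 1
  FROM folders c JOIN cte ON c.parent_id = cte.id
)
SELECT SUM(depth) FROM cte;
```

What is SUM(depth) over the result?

Base: id=4 (opt) at depth 0.
Iteration 1: rows with parent_id in {4} -> build (id 5, depth 1), etc (id 8, depth 1).
Iteration 2: rows with parent_id in {5,8} -> docs (id 10, depth 2), log (id 13, depth 2).
Iteration 3: rows with parent_id in {10,13} -> backup (id 12, depth 3).
Iteration 4: no rows with parent_id in {12}; recursion stops.
SUM(depth) = 0 + 1 + 1 + 2 + 2 + 3 = 9.

9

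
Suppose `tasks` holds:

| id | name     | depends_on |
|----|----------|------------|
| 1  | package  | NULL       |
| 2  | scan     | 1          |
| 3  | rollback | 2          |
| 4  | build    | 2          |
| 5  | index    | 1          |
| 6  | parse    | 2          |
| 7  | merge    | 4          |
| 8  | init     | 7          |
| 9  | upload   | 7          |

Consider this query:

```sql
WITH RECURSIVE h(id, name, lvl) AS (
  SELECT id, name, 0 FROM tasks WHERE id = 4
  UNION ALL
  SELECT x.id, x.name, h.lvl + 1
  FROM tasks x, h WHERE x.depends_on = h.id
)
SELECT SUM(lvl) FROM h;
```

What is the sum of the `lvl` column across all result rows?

5

Base: id=4 (build) at lvl 0.
Iteration 1: rows with depends_on in {4} -> merge (id 7, lvl 1).
Iteration 2: rows with depends_on in {7} -> init (id 8, lvl 2), upload (id 9, lvl 2).
Iteration 3: no rows with depends_on in {8,9}; recursion stops.
SUM(lvl) = 0 + 1 + 2 + 2 = 5.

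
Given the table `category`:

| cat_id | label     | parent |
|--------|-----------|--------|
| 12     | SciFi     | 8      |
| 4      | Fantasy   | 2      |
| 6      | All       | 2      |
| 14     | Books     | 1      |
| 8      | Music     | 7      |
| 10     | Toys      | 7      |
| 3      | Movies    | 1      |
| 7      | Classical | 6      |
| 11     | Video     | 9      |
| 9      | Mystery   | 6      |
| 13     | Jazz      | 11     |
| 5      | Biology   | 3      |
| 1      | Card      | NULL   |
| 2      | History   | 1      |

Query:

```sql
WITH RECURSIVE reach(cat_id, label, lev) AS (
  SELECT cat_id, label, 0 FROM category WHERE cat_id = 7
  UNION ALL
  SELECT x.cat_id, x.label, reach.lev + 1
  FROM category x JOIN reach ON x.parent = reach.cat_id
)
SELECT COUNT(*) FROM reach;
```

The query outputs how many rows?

4

Base: cat_id=7 (Classical) at lev 0.
Iteration 1: rows with parent in {7} -> Music (id 8, lev 1), Toys (id 10, lev 1).
Iteration 2: rows with parent in {8,10} -> SciFi (id 12, lev 2).
Iteration 3: no rows with parent in {12}; recursion stops.
Total rows emitted: 4.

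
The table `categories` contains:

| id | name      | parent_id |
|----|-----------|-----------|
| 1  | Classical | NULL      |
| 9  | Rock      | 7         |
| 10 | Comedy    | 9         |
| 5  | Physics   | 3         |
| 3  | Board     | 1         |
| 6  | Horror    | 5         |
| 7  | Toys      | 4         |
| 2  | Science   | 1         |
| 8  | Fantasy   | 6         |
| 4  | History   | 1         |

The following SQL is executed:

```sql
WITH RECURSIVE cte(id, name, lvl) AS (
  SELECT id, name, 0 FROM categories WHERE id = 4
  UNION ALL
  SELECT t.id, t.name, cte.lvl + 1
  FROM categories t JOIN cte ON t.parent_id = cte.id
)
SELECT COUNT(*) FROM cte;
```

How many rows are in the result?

Base: id=4 (History) at lvl 0.
Iteration 1: rows with parent_id in {4} -> Toys (id 7, lvl 1).
Iteration 2: rows with parent_id in {7} -> Rock (id 9, lvl 2).
Iteration 3: rows with parent_id in {9} -> Comedy (id 10, lvl 3).
Iteration 4: no rows with parent_id in {10}; recursion stops.
Total rows emitted: 4.

4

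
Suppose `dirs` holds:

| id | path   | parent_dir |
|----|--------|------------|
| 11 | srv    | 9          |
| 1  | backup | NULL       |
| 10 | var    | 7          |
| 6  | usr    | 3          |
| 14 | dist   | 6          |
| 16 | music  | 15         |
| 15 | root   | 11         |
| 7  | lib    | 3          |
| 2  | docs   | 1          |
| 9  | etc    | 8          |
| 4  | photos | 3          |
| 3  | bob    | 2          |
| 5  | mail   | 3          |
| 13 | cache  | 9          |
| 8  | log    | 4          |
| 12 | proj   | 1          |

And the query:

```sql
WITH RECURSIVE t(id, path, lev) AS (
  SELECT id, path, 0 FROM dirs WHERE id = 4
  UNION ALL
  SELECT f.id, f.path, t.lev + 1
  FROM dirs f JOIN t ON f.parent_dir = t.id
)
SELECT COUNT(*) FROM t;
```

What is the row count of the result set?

7

Base: id=4 (photos) at lev 0.
Iteration 1: rows with parent_dir in {4} -> log (id 8, lev 1).
Iteration 2: rows with parent_dir in {8} -> etc (id 9, lev 2).
Iteration 3: rows with parent_dir in {9} -> srv (id 11, lev 3), cache (id 13, lev 3).
Iteration 4: rows with parent_dir in {11,13} -> root (id 15, lev 4).
Iteration 5: rows with parent_dir in {15} -> music (id 16, lev 5).
Iteration 6: no rows with parent_dir in {16}; recursion stops.
Total rows emitted: 7.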